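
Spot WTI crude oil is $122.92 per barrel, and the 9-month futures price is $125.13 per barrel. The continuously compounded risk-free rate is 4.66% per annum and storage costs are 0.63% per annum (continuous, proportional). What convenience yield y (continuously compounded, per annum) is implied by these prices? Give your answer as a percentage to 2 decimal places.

2.91%

F = S·e^((r+u−y)T) ⇒ (r+u−y) = ln(F/S)/T
ln(125.13/122.92) = 0.017819; /T ⇒ 0.023759
y = r + u − ln(F/S)/T = 0.0466 + 0.0063 − 0.023759 = 0.029141
y = 2.91%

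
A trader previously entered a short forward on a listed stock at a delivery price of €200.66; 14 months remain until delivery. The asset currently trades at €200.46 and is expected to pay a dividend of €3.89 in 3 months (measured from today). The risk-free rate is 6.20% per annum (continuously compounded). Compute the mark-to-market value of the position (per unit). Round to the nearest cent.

-€9.97

PV(remaining dividends) I = 3.89·e^(−0.0620·3/12) = 3.8302
Current forward F = (S − I)·e^(rT) = (200.46 − 3.8302)·e^(0.0620·14/12) = 196.6298 × 1.075014 = 211.3798
Value (long) = (F − K)·e^(−rT) = (211.3798 − 200.66) × 0.930221 = 9.9718
Short position value = −(long value) = -€9.97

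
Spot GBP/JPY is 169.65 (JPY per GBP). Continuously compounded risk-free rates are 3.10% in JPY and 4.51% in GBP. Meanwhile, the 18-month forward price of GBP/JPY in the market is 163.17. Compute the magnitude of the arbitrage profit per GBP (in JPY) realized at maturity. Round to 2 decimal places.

2.93 per GBP (in JPY)

Fair forward: F* = S·e^(carry·T), with carry = (r_JPY − r_GBP) = 0.0310 − 0.0451 = -0.0141
F* = 169.65 · e^(-0.0141 × 18/12) = 169.65 · e^-0.021150 = 169.65 × 0.979072 = 166.0996
Market 163.17 < fair 166.0996: forward underpriced → reverse cash-and-carry (short spot, go long the forward).
At maturity, profit = |F_mkt − F*| = |163.17 − 166.0996| = 2.93 per GBP (in JPY)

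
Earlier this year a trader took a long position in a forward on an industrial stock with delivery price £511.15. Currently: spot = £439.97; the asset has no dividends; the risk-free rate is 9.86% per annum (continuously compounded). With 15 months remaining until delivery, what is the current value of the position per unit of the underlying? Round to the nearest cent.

-£11.91

Current fair forward for the remaining 15 months: F = S·e^(r·T), r = 0.0986
F = 439.97 · e^(0.0986 × 15/12) = 439.97 × 1.131167 = 497.6795
Value of long forward = (F − K)·e^(−rT) = (497.6795 − 511.15) · e^(−0.0986·15/12)
= -13.4705 × 0.884043 = -11.91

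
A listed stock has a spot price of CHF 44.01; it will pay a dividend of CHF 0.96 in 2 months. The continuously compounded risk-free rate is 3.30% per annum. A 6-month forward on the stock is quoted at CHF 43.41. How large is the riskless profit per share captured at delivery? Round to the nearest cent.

PV(dividends) I = 0.96·e^(−0.0330·2/12) = 0.9547
Fair forward F* = (S − I)·e^(rT) = (44.01 − 0.9547)·e^0.016500 = 43.0553 × 1.016637 = 43.7716
Market CHF 43.41 < fair 43.7716: forward underpriced → reverse cash-and-carry (short the stock, invest proceeds at r, pay the dividends, go long the forward).
Profit at T = |F_mkt − F*| = |43.41 − 43.7716| = CHF 0.36 per share

CHF 0.36 per share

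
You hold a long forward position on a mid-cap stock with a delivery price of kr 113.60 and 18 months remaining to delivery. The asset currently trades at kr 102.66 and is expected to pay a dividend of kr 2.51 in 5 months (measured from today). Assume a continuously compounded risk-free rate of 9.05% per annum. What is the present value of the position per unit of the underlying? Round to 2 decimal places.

PV(remaining dividends) I = 2.51·e^(−0.0905·5/12) = 2.4171
Current forward F = (S − I)·e^(rT) = (102.66 − 2.4171)·e^(0.0905·18/12) = 100.2429 × 1.145396 = 114.8178
Value (long) = (F − K)·e^(−rT) = (114.8178 − 113.60) × 0.873061 = 1.0632
Value = kr 1.06

kr 1.06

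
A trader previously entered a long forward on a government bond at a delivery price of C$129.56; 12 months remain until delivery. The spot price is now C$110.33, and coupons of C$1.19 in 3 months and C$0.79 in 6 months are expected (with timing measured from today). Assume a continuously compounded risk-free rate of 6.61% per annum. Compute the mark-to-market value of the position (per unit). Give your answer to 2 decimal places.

-C$12.88

PV(remaining coupons) I = 1.19·e^(−0.0661·3/12) + 0.79·e^(−0.0661·6/12) = 1.9348
Current forward F = (S − I)·e^(rT) = (110.33 − 1.9348)·e^(0.0661·12/12) = 108.3952 × 1.068334 = 115.8023
Value (long) = (F − K)·e^(−rT) = (115.8023 − 129.56) × 0.936037 = -12.8777
Value = -C$12.88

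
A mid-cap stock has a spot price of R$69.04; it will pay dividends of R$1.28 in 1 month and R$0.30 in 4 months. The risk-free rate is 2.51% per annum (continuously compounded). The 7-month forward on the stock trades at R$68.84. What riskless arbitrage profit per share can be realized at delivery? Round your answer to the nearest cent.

PV(dividends) I = 1.28·e^(−0.0251·1/12) + 0.30·e^(−0.0251·4/12) = 1.5748
Fair forward F* = (S − I)·e^(rT) = (69.04 − 1.5748)·e^0.014642 = 67.4652 × 1.014750 = 68.4603
Market R$68.84 > fair 68.4603: forward overpriced → cash-and-carry (borrow at r, buy the stock and collect the dividends, short the forward).
Profit at T = |F_mkt − F*| = |68.84 − 68.4603| = R$0.38 per share

R$0.38 per share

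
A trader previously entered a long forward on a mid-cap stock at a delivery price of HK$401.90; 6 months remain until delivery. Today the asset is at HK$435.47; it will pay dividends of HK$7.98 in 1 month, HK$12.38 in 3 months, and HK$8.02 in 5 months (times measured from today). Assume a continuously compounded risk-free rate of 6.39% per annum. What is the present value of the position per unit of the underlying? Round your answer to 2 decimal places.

HK$18.28

PV(remaining dividends) I = 7.98·e^(−0.0639·1/12) + 12.38·e^(−0.0639·3/12) + 8.02·e^(−0.0639·5/12) = 27.9307
Current forward F = (S − I)·e^(rT) = (435.47 − 27.9307)·e^(0.0639·6/12) = 407.5393 × 1.032466 = 420.7705
Value (long) = (F − K)·e^(−rT) = (420.7705 − 401.90) × 0.968555 = 18.2771
Value = HK$18.28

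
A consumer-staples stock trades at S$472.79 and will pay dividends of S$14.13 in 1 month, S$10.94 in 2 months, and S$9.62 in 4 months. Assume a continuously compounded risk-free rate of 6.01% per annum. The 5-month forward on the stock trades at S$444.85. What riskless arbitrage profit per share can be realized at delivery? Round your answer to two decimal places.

PV(dividends) I = 14.13·e^(−0.0601·1/12) + 10.94·e^(−0.0601·2/12) + 9.62·e^(−0.0601·4/12) = 34.3196
Fair forward F* = (S − I)·e^(rT) = (472.79 − 34.3196)·e^0.025042 = 438.4704 × 1.025358 = 449.5891
Market S$444.85 < fair 449.5891: forward underpriced → reverse cash-and-carry (short the stock, invest proceeds at r, pay the dividends, go long the forward).
Profit at T = |F_mkt − F*| = |444.85 − 449.5891| = S$4.74 per share

S$4.74 per share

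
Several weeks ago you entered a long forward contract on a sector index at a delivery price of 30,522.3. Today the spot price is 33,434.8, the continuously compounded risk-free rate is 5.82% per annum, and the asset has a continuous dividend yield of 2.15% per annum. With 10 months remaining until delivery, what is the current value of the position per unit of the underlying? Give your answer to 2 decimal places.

3763.80

Current fair forward for the remaining 10 months: F = S·e^((r − q)·T), (r − q) = 0.0582 − 0.0215 = 0.0367
F = 33434.8 · e^(0.0367 × 10/12) = 33434.8 × 1.03105581 = 34473.1448
Value of long forward = (F − K)·e^(−rT) = (34473.1448 − 30522.3) · e^(−0.0582·10/12)
= 3950.8448 × 0.95265734 = 3763.80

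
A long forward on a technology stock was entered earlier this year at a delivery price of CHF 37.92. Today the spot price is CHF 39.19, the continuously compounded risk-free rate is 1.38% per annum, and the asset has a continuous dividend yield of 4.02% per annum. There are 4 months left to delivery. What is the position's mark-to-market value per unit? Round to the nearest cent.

Current fair forward for the remaining 4 months: F = S·e^((r − q)·T), (r − q) = 0.0138 − 0.0402 = -0.0264
F = 39.19 · e^(-0.0264 × 4/12) = 39.19 × 0.991239 = 38.8467
Value of long forward = (F − K)·e^(−rT) = (38.8467 − 37.92) · e^(−0.0138·4/12)
= 0.9267 × 0.995411 = 0.92

CHF 0.92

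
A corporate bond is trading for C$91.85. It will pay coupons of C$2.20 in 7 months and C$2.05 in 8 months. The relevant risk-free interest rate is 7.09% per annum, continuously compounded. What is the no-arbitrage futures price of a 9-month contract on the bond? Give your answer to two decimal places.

PV(coupons) I = 2.20·e^(−0.0709·7/12) + 2.05·e^(−0.0709·8/12)
I = 2.1109 + 1.9554 = 4.0663
F = (S − I)·e^(rT) = (91.85 − 4.0663) · e^(0.0709·9/12)
= 87.7837 · e^0.053175 = 87.7837 × 1.054614 = C$92.58

C$92.58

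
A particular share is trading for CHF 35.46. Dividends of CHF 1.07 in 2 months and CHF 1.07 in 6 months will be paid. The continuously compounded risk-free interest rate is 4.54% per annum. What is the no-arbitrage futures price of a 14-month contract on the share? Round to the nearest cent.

PV(dividends) I = 1.07·e^(−0.0454·2/12) + 1.07·e^(−0.0454·6/12)
I = 1.0619 + 1.0460 = 2.1079
F = (S − I)·e^(rT) = (35.46 − 2.1079) · e^(0.0454·14/12)
= 33.3521 · e^0.052967 = 33.3521 × 1.054395 = CHF 35.17

CHF 35.17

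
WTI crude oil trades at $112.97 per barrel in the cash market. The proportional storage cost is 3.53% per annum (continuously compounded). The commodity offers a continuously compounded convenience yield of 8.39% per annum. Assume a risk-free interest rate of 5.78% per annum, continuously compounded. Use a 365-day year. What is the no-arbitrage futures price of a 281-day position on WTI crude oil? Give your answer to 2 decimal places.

$113.77 per barrel

Net carry = r + u − y = 0.0578 + 0.0353 − 0.0839 = 0.0092
F = S·e^((r+u−y)T) = 112.97 · e^(0.0092 × 281/365) = 112.97 · e^0.007083
= 112.97 × 1.007108 = $113.77 per barrel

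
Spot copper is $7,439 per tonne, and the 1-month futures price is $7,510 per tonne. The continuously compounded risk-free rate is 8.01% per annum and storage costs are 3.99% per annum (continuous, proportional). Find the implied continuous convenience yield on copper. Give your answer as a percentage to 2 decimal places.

F = S·e^((r+u−y)T) ⇒ (r+u−y) = ln(F/S)/T
ln(7510/7439) = 0.009499; /T ⇒ 0.113988
y = r + u − ln(F/S)/T = 0.0801 + 0.0399 − 0.113988 = 0.006012
y = 0.60%

0.60%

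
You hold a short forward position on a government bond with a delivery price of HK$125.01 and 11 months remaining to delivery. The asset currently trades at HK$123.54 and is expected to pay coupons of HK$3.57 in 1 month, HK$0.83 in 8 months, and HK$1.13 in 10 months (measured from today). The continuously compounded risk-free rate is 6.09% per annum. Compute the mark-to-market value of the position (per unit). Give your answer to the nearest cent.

PV(remaining coupons) I = 3.57·e^(−0.0609·1/12) + 0.83·e^(−0.0609·8/12) + 1.13·e^(−0.0609·10/12) = 5.4230
Current forward F = (S − I)·e^(rT) = (123.54 − 5.4230)·e^(0.0609·11/12) = 118.1170 × 1.057413 = 124.8985
Value (long) = (F − K)·e^(−rT) = (124.8985 − 125.01) × 0.945705 = -0.1054
Short position value = −(long value) = HK$0.11

HK$0.11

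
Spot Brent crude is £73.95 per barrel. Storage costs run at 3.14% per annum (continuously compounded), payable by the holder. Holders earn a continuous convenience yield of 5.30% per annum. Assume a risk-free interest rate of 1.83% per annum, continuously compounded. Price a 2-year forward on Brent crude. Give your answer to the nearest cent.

Net carry = r + u − y = 0.0183 + 0.0314 − 0.0530 = -0.0033
F = S·e^((r+u−y)T) = 73.95 · e^(-0.0033 × 2) = 73.95 · e^-0.006600
= 73.95 × 0.993422 = £73.46 per barrel

£73.46 per barrel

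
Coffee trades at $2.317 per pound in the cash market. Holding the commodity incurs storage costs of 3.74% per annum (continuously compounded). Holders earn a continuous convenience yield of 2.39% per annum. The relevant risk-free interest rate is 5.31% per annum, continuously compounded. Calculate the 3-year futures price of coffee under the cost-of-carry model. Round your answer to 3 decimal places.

Net carry = r + u − y = 0.0531 + 0.0374 − 0.0239 = 0.0666
F = S·e^((r+u−y)T) = 2.317 · e^(0.0666 × 3) = 2.317 · e^0.199800
= 2.317 × 1.221159 = $2.829 per pound

$2.829 per pound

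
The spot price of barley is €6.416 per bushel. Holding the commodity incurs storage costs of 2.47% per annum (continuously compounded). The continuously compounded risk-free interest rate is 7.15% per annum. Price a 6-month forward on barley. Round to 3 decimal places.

Net carry = r + u − y = 0.0715 + 0.0247 − 0.0000 = 0.0962
F = S·e^((r+u−y)T) = 6.416 · e^(0.0962 × 6/12) = 6.416 · e^0.048100
= 6.416 × 1.049276 = €6.732 per bushel

€6.732 per bushel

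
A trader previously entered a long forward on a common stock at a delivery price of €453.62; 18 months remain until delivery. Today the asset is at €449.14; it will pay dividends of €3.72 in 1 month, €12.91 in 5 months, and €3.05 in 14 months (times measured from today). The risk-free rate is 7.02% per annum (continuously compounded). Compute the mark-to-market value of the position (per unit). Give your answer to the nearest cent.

€21.81

PV(remaining dividends) I = 3.72·e^(−0.0702·1/12) + 12.91·e^(−0.0702·5/12) + 3.05·e^(−0.0702·14/12) = 19.0463
Current forward F = (S − I)·e^(rT) = (449.14 − 19.0463)·e^(0.0702·18/12) = 430.0937 × 1.111044 = 477.8530
Value (long) = (F − K)·e^(−rT) = (477.8530 − 453.62) × 0.900054 = 21.8110
Value = €21.81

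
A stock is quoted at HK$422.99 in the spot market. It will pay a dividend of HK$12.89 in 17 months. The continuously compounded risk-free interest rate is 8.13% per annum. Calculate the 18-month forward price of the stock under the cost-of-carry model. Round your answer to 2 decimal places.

PV(dividends) I = 12.89·e^(−0.0813·17/12)
I = 11.4877
F = (S − I)·e^(rT) = (422.99 − 11.4877) · e^(0.0813·18/12)
= 411.5023 · e^0.121950 = 411.5023 × 1.129698 = HK$464.87

HK$464.87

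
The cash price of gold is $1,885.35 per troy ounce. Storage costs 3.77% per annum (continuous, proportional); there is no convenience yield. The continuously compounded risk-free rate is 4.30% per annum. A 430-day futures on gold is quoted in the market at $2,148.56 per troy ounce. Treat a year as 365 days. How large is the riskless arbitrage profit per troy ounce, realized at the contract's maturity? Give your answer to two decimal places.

Fair futures: F* = S·e^(carry·T), with carry = (r + u) = 0.0430 + 0.0377 = 0.0807
F* = 1885.35 · e^(0.0807 × 430/365) = 1885.35 · e^0.09507123 = 1885.35 × 1.09973719 = $2073.3895
Market $2148.56 > fair $2073.3895: forward overpriced → cash-and-carry (buy spot, short the forward).
At maturity, profit = |F_mkt − F*| = |2148.56 − 2073.3895| = $75.17 per troy ounce

$75.17 per troy ounce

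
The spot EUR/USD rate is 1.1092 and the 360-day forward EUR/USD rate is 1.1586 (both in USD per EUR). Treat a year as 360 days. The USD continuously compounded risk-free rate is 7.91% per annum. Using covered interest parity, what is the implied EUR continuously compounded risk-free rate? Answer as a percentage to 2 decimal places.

F = S·e^((r_USD − r_EUR)T) ⇒ r_EUR = r_USD − ln(F/S)/T
ln(1.1586/1.1092) = 0.043573; /(360/360) = 0.043573
r_EUR = 0.0791 − 0.043573 = 0.035527
r_EUR = 3.55%

3.55%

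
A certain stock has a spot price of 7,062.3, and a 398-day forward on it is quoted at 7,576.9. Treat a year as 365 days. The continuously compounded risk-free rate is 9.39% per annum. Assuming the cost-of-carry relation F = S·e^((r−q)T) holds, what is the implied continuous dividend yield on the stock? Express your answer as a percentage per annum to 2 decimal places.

From F = S·e^((r−q)T): (r − q) = ln(F/S)/T
ln(7576.9/7062.3) = ln(1.072866) = 0.070334
(r − q) = 0.070334 / (398/365) = 0.064502
q = r − ln(F/S)/T = 0.0939 − 0.064502 = 0.029398
q = 2.94%

2.94%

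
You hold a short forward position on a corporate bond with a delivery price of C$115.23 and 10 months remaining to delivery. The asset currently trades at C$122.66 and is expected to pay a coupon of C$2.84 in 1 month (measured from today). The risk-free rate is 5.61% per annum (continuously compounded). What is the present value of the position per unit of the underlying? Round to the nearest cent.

PV(remaining coupons) I = 2.84·e^(−0.0561·1/12) = 2.8268
Current forward F = (S − I)·e^(rT) = (122.66 − 2.8268)·e^(0.0561·10/12) = 119.8332 × 1.047860 = 125.5684
Value (long) = (F − K)·e^(−rT) = (125.5684 − 115.23) × 0.954326 = 9.8662
Short position value = −(long value) = -C$9.87

-C$9.87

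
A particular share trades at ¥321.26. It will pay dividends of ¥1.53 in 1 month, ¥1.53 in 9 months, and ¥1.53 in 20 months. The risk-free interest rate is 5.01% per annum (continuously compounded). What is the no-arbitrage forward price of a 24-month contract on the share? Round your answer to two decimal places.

PV(dividends) I = 1.53·e^(−0.0501·1/12) + 1.53·e^(−0.0501·9/12) + 1.53·e^(−0.0501·20/12)
I = 1.5236 + 1.4736 + 1.4074 = 4.4046
F = (S − I)·e^(rT) = (321.26 − 4.4046) · e^(0.0501·24/12)
= 316.8554 · e^0.100200 = 316.8554 × 1.105392 = ¥350.25

¥350.25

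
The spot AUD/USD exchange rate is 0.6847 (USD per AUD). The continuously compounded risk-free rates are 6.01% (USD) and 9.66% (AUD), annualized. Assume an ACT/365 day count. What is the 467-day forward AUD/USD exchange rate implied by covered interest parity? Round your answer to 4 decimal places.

F = S·e^((r_USD − r_AUD)T) = 0.6847 · e^((0.0601 − 0.0966) × 467/365)
= 0.6847 · e^-0.046700 = 0.6847 × 0.954374
F = 0.6535 USD per AUD

0.6535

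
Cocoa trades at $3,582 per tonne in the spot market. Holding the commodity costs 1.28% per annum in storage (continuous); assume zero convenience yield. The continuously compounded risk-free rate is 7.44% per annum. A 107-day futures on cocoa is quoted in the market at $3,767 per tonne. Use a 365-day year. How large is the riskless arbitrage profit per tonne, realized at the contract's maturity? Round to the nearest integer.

Fair futures: F* = S·e^(carry·T), with carry = (r + u) = 0.0744 + 0.0128 = 0.0872
F* = 3582 · e^(0.0872 × 107/365) = 3582 · e^0.025563 = 3582 × 1.025893 = $3674.7487
Market $3767 > fair $3674.7487: forward overpriced → cash-and-carry (buy spot, short the forward).
At maturity, profit = |F_mkt − F*| = |3767 − 3674.7487| = $92 per tonne

$92 per tonne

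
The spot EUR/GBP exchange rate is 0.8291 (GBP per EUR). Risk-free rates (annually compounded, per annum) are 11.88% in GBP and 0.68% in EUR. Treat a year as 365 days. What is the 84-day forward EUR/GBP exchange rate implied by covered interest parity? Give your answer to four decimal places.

0.8495

By covered interest parity, F = S · (1+r_GBP)^T / (1+r_EUR)^T
= 0.8291 × 1.026171 / 1.001561 = 0.8291 × 1.024572
F = 0.8495 GBP per EUR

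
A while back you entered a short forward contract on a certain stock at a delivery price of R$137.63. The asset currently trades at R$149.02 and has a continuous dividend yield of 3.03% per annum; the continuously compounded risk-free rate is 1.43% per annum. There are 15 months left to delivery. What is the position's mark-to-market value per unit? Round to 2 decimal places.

Current fair forward for the remaining 15 months: F = S·e^((r − q)·T), (r − q) = 0.0143 − 0.0303 = -0.0160
F = 149.02 · e^(-0.0160 × 15/12) = 149.02 × 0.980199 = 146.0693
Value of long forward = (F − K)·e^(−rT) = (146.0693 − 137.63) · e^(−0.0143·15/12)
= 8.4393 × 0.982284 = 8.29
Short position value = −(long value) = -R$8.29

-R$8.29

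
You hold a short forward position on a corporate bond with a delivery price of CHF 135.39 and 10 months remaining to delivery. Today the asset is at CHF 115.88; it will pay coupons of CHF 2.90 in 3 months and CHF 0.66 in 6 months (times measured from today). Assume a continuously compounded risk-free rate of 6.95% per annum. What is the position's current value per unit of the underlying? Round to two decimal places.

PV(remaining coupons) I = 2.90·e^(−0.0695·3/12) + 0.66·e^(−0.0695·6/12) = 3.4875
Current forward F = (S − I)·e^(rT) = (115.88 − 3.4875)·e^(0.0695·10/12) = 112.3925 × 1.059627 = 119.0941
Value (long) = (F − K)·e^(−rT) = (119.0941 − 135.39) × 0.943729 = -15.3789
Short position value = −(long value) = CHF 15.38

CHF 15.38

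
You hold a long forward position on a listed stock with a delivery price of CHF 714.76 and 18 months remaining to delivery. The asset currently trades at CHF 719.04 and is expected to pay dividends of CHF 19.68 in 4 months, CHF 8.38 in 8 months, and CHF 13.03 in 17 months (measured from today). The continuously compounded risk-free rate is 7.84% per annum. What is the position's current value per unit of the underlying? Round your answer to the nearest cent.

PV(remaining dividends) I = 19.68·e^(−0.0784·4/12) + 8.38·e^(−0.0784·8/12) + 13.03·e^(−0.0784·17/12) = 38.7859
Current forward F = (S − I)·e^(rT) = (719.04 − 38.7859)·e^(0.0784·18/12) = 680.2541 × 1.124794 = 765.1457
Value (long) = (F − K)·e^(−rT) = (765.1457 − 714.76) × 0.889052 = 44.7955
Value = CHF 44.80

CHF 44.80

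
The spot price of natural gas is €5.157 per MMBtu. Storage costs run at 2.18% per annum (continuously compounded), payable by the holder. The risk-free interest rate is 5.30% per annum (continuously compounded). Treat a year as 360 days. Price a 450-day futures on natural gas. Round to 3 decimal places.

Net carry = r + u − y = 0.0530 + 0.0218 − 0.0000 = 0.0748
F = S·e^((r+u−y)T) = 5.157 · e^(0.0748 × 450/360) = 5.157 · e^0.093500
= 5.157 × 1.098011 = €5.662 per MMBtu

€5.662 per MMBtu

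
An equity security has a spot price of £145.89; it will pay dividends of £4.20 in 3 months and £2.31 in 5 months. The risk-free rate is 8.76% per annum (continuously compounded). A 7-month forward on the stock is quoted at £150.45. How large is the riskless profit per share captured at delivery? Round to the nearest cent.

PV(dividends) I = 4.20·e^(−0.0876·3/12) + 2.31·e^(−0.0876·5/12) = 6.3362
Fair forward F* = (S − I)·e^(rT) = (145.89 − 6.3362)·e^0.051100 = 139.5538 × 1.052428 = 146.8703
Market £150.45 > fair 146.8703: forward overpriced → cash-and-carry (borrow at r, buy the stock and collect the dividends, short the forward).
Profit at T = |F_mkt − F*| = |150.45 − 146.8703| = £3.58 per share

£3.58 per share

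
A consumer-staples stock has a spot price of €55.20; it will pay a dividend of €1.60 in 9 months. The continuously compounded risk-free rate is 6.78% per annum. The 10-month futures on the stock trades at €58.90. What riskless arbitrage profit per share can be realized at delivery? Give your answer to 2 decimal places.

PV(dividends) I = 1.60·e^(−0.0678·9/12) = 1.5207
Fair futures F* = (S − I)·e^(rT) = (55.20 − 1.5207)·e^0.056500 = 53.6793 × 1.058127 = 56.7995
Market €58.90 > fair 56.7995: forward overpriced → cash-and-carry (borrow at r, buy the stock and collect the dividends, short the forward).
Profit at T = |F_mkt − F*| = |58.90 − 56.7995| = €2.10 per share

€2.10 per share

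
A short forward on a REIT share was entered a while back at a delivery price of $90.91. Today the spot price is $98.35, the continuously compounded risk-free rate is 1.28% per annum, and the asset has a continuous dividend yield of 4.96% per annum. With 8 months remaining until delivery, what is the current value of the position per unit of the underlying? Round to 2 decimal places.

-$5.01

Current fair forward for the remaining 8 months: F = S·e^((r − q)·T), (r − q) = 0.0128 − 0.0496 = -0.0368
F = 98.35 · e^(-0.0368 × 8/12) = 98.35 × 0.975765 = 95.9665
Value of long forward = (F − K)·e^(−rT) = (95.9665 − 90.91) · e^(−0.0128·8/12)
= 5.0565 × 0.991503 = 5.01
Short position value = −(long value) = -$5.01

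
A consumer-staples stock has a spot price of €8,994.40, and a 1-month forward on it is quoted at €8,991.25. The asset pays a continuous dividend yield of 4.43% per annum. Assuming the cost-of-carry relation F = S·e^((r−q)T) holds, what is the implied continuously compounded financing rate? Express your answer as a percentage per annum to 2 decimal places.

From F = S·e^((r−q)T): (r − q) = ln(F/S)/T
ln(8991.25/8994.40) = ln(0.999650) = -0.000350
(r − q) = -0.000350 / (1/12) = -0.004200
r = ln(F/S)/T + q = -0.004200 + 0.0443 = 0.040100
r = 4.01%

4.01%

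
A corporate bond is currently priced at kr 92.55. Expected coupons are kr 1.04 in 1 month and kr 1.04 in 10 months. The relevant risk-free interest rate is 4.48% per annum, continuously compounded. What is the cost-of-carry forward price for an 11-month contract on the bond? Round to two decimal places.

PV(coupons) I = 1.04·e^(−0.0448·1/12) + 1.04·e^(−0.0448·10/12)
I = 1.0361 + 1.0019 = 2.0380
F = (S − I)·e^(rT) = (92.55 − 2.0380) · e^(0.0448·11/12)
= 90.5120 · e^0.041067 = 90.5120 × 1.041922 = kr 94.31

kr 94.31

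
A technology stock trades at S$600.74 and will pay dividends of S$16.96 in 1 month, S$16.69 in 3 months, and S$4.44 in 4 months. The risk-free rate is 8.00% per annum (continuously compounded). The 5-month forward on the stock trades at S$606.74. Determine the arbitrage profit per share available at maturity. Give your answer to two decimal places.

PV(dividends) I = 16.96·e^(−0.0800·1/12) + 16.69·e^(−0.0800·3/12) + 4.44·e^(−0.0800·4/12) = 37.5300
Fair forward F* = (S − I)·e^(rT) = (600.74 − 37.5300)·e^0.033333 = 563.2100 × 1.033895 = 582.3000
Market S$606.74 > fair 582.3000: forward overpriced → cash-and-carry (borrow at r, buy the stock and collect the dividends, short the forward).
Profit at T = |F_mkt − F*| = |606.74 − 582.3000| = S$24.44 per share

S$24.44 per share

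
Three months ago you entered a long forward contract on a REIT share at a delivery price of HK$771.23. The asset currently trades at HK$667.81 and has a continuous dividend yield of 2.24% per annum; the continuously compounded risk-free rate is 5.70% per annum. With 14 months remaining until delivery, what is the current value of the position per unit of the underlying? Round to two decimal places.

Current fair forward for the remaining 14 months: F = S·e^((r − q)·T), (r − q) = 0.0570 − 0.0224 = 0.0346
F = 667.81 · e^(0.0346 × 14/12) = 667.81 × 1.041192 = 695.3184
Value of long forward = (F − K)·e^(−rT) = (695.3184 − 771.23) · e^(−0.0570·14/12)
= -75.9116 × 0.935663 = -71.03

-HK$71.03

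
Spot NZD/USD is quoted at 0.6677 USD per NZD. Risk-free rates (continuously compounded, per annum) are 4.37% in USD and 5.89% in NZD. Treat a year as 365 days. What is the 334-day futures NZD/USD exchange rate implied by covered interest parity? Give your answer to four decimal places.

F = S·e^((r_USD − r_NZD)T) = 0.6677 · e^((0.0437 − 0.0589) × 334/365)
= 0.6677 · e^-0.013909 = 0.6677 × 0.986187
F = 0.6585 USD per NZD

0.6585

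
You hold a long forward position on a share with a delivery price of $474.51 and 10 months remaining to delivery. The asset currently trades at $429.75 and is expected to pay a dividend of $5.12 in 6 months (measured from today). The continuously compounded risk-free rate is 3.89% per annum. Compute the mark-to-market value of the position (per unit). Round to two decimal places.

PV(remaining dividends) I = 5.12·e^(−0.0389·6/12) = 5.0214
Current forward F = (S − I)·e^(rT) = (429.75 − 5.0214)·e^(0.0389·10/12) = 424.7286 × 1.032948 = 438.7226
Value (long) = (F − K)·e^(−rT) = (438.7226 − 474.51) × 0.968103 = -34.6459
Value = -$34.65

-$34.65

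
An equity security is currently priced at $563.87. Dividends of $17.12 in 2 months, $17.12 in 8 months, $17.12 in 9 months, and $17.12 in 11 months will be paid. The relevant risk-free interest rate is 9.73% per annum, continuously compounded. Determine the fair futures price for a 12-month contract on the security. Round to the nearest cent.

PV(dividends) I = 17.12·e^(−0.0973·2/12) + 17.12·e^(−0.0973·8/12) + 17.12·e^(−0.0973·9/12) + 17.12·e^(−0.0973·11/12)
I = 16.8446 + 16.0447 + 15.9152 + 15.6592 = 64.4637
F = (S − I)·e^(rT) = (563.87 − 64.4637) · e^(0.0973·12/12)
= 499.4063 · e^0.097300 = 499.4063 × 1.102191 = $550.44

$550.44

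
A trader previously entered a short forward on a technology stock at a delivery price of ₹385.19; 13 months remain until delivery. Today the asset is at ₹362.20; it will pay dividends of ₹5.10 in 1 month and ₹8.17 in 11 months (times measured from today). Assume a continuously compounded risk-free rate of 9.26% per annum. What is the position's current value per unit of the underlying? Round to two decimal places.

PV(remaining dividends) I = 5.10·e^(−0.0926·1/12) + 8.17·e^(−0.0926·11/12) = 12.5659
Current forward F = (S − I)·e^(rT) = (362.20 − 12.5659)·e^(0.0926·13/12) = 349.6341 × 1.105521 = 386.5278
Value (long) = (F − K)·e^(−rT) = (386.5278 − 385.19) × 0.904551 = 1.2101
Short position value = −(long value) = -₹1.21

-₹1.21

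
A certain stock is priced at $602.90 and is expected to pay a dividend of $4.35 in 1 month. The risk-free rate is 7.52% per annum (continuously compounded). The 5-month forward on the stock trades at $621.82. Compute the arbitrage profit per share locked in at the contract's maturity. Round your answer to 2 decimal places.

$4.19 per share

PV(dividends) I = 4.35·e^(−0.0752·1/12) = 4.3228
Fair forward F* = (S − I)·e^(rT) = (602.90 − 4.3228)·e^0.031333 = 598.5772 × 1.031829 = 617.6293
Market $621.82 > fair 617.6293: forward overpriced → cash-and-carry (borrow at r, buy the stock and collect the dividends, short the forward).
Profit at T = |F_mkt − F*| = |621.82 − 617.6293| = $4.19 per share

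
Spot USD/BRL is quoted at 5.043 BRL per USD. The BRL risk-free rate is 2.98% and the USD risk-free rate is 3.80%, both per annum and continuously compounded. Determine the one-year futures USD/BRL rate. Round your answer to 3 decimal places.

5.002

F = S·e^((r_BRL − r_USD)T) = 5.043 · e^((0.0298 − 0.0380) × 12/12)
= 5.043 · e^-0.008200 = 5.043 × 0.991834
F = 5.002 BRL per USD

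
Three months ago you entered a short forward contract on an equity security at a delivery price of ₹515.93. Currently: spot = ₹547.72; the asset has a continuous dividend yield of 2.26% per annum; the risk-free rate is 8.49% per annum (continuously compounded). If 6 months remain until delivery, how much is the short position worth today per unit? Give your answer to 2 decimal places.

Current fair forward for the remaining 6 months: F = S·e^((r − q)·T), (r − q) = 0.0849 − 0.0226 = 0.0623
F = 547.72 · e^(0.0623 × 6/12) = 547.72 × 1.031640 = 565.0499
Value of long forward = (F − K)·e^(−rT) = (565.0499 − 515.93) · e^(−0.0849·6/12)
= 49.1199 × 0.958438 = 47.08
Short position value = −(long value) = -₹47.08

-₹47.08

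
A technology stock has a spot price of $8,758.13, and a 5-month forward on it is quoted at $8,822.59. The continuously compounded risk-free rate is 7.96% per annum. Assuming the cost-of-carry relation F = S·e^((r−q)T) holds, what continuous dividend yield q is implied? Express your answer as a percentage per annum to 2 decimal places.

From F = S·e^((r−q)T): (r − q) = ln(F/S)/T
ln(8822.59/8758.13) = ln(1.007360) = 0.007333
(r − q) = 0.007333 / (5/12) = 0.017599
q = r − ln(F/S)/T = 0.0796 − 0.017599 = 0.062001
q = 6.20%

6.20%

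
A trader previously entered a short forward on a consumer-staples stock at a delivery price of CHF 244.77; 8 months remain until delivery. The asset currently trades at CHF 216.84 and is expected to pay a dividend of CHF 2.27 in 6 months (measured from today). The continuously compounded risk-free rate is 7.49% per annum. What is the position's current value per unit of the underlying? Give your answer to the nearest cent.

CHF 18.19

PV(remaining dividends) I = 2.27·e^(−0.0749·6/12) = 2.1866
Current forward F = (S − I)·e^(rT) = (216.84 − 2.1866)·e^(0.0749·8/12) = 214.6534 × 1.051201 = 225.6439
Value (long) = (F − K)·e^(−rT) = (225.6439 − 244.77) × 0.951293 = -18.1945
Short position value = −(long value) = CHF 18.19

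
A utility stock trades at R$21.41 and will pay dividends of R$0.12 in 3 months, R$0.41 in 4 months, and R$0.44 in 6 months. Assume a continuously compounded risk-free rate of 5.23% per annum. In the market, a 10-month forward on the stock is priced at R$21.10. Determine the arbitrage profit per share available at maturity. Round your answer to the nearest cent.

R$0.27 per share

PV(dividends) I = 0.12·e^(−0.0523·3/12) + 0.41·e^(−0.0523·4/12) + 0.44·e^(−0.0523·6/12) = 0.9500
Fair forward F* = (S − I)·e^(rT) = (21.41 − 0.9500)·e^0.043583 = 20.4600 × 1.044547 = 21.3714
Market R$21.10 < fair 21.3714: forward underpriced → reverse cash-and-carry (short the stock, invest proceeds at r, pay the dividends, go long the forward).
Profit at T = |F_mkt − F*| = |21.10 − 21.3714| = R$0.27 per share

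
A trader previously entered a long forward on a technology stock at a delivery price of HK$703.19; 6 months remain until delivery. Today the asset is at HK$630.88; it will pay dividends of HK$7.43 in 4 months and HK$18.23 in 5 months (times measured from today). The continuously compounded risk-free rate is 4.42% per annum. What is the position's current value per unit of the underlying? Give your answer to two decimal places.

-HK$82.16

PV(remaining dividends) I = 7.43·e^(−0.0442·4/12) + 18.23·e^(−0.0442·5/12) = 25.2187
Current forward F = (S − I)·e^(rT) = (630.88 − 25.2187)·e^(0.0442·6/12) = 605.6613 × 1.022346 = 619.1954
Value (long) = (F − K)·e^(−rT) = (619.1954 − 703.19) × 0.978142 = -82.1586
Value = -HK$82.16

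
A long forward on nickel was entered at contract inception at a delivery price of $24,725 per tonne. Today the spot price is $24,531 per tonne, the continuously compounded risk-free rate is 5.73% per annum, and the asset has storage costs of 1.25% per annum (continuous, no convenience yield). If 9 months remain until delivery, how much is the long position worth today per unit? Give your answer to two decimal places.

Current fair forward for the remaining 9 months: F = S·e^((r + u)·T), (r + u) = 0.0573 + 0.0125 = 0.0698
F = 24531 · e^(0.0698 × 9/12) = 24531 × 1.05374449 = 25849.4061
Value of long forward = (F − K)·e^(−rT) = (25849.4061 − 24725) · e^(−0.0573·9/12)
= 1124.4061 × 0.95793534 = 1077.11

$1077.11 per tonne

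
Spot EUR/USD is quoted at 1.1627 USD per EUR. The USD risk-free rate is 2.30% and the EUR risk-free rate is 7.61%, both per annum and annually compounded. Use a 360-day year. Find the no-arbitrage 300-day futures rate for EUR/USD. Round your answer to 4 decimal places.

1.1147

By covered interest parity, F = S · (1+r_USD)^T / (1+r_EUR)^T
= 1.1627 × 1.019130 / 1.063026 = 1.1627 × 0.958707
F = 1.1147 USD per EUR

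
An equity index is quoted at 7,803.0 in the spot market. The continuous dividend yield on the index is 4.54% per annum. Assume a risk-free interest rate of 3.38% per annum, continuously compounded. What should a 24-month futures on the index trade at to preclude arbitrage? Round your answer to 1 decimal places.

7,624.1

F = S·e^((r − q)T) = 7803.0 · e^((0.0338 − 0.0454) × 24/12)
= 7803.0 · e^-0.023200 = 7803.0 × 0.977067
F = 7,624.1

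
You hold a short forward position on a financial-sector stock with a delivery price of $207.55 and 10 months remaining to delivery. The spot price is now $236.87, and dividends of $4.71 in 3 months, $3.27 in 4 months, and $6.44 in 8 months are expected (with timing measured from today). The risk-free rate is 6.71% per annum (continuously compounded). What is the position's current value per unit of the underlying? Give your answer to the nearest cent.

PV(remaining dividends) I = 4.71·e^(−0.0671·3/12) + 3.27·e^(−0.0671·4/12) + 6.44·e^(−0.0671·8/12) = 13.9876
Current forward F = (S − I)·e^(rT) = (236.87 − 13.9876)·e^(0.0671·10/12) = 222.8824 × 1.057510 = 235.7004
Value (long) = (F − K)·e^(−rT) = (235.7004 − 207.55) × 0.945618 = 26.6195
Short position value = −(long value) = -$26.62

-$26.62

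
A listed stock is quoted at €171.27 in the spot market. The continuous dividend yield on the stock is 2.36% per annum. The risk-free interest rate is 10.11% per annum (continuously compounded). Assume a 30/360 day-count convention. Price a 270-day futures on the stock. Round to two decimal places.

F = S·e^((r − q)T) = 171.27 · e^((0.1011 − 0.0236) × 270/360)
= 171.27 · e^0.058125 = 171.27 × 1.059847
F = €181.52

€181.52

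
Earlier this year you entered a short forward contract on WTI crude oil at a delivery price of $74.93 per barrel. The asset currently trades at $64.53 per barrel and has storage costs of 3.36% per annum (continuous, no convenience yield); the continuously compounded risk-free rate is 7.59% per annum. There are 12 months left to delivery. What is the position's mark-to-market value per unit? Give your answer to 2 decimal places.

Current fair forward for the remaining 12 months: F = S·e^((r + u)·T), (r + u) = 0.0759 + 0.0336 = 0.1095
F = 64.53 · e^(0.1095 × 12/12) = 64.53 × 1.115720 = 71.9974
Value of long forward = (F − K)·e^(−rT) = (71.9974 − 74.93) · e^(−0.0759·12/12)
= -2.9326 × 0.926909 = -2.72
Short position value = −(long value) = $2.72

$2.72 per barrel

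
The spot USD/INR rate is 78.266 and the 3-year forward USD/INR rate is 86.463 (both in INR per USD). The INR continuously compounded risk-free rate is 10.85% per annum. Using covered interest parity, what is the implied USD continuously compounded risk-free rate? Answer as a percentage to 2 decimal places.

7.53%

F = S·e^((r_INR − r_USD)T) ⇒ r_USD = r_INR − ln(F/S)/T
ln(86.463/78.266) = 0.099603; /(3) = 0.033201
r_USD = 0.1085 − 0.033201 = 0.075299
r_USD = 7.53%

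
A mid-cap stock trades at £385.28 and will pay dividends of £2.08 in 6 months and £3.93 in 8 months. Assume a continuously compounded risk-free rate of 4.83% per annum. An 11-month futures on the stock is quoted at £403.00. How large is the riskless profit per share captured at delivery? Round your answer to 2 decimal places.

PV(dividends) I = 2.08·e^(−0.0483·6/12) + 3.93·e^(−0.0483·8/12) = 5.8358
Fair futures F* = (S − I)·e^(rT) = (385.28 − 5.8358)·e^0.044275 = 379.4442 × 1.045270 = 396.6216
Market £403.00 > fair 396.6216: forward overpriced → cash-and-carry (borrow at r, buy the stock and collect the dividends, short the forward).
Profit at T = |F_mkt − F*| = |403.00 − 396.6216| = £6.38 per share

£6.38 per share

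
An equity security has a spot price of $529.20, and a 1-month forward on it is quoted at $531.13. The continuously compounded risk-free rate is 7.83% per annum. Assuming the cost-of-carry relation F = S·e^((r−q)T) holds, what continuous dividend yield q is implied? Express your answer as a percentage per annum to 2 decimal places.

3.46%

From F = S·e^((r−q)T): (r − q) = ln(F/S)/T
ln(531.13/529.20) = ln(1.003647) = 0.003640
(r − q) = 0.003640 / (1/12) = 0.043680
q = r − ln(F/S)/T = 0.0783 − 0.043680 = 0.034620
q = 3.46%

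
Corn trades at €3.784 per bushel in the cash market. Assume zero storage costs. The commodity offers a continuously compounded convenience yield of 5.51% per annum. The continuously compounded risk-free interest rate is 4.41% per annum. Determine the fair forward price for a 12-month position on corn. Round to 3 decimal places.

Net carry = r + u − y = 0.0441 + 0.0000 − 0.0551 = -0.0110
F = S·e^((r+u−y)T) = 3.784 · e^(-0.0110 × 12/12) = 3.784 · e^-0.011000
= 3.784 × 0.989060 = €3.743 per bushel

€3.743 per bushel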